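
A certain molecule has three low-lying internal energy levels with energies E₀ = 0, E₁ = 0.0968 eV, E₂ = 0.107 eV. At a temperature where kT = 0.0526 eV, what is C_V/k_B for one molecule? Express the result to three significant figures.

Eᵢ/kT = 0, 1.8403, 2.0342.
Z = Σ e^(−Eᵢ/kT) = e^(−0) + e^(−1.8403) + e^(−2.0342) = 1.0000 + 0.15877 + 0.13079 = 1.2896.
⟨E⟩ = 0.022769 eV, ⟨E²⟩ = 0.0023148 eV².
C_V/k_B = (⟨E²⟩ − ⟨E⟩²)/(kT)² = (0.0023148 − 0.00051843)/0.0027668 = 0.649.

0.649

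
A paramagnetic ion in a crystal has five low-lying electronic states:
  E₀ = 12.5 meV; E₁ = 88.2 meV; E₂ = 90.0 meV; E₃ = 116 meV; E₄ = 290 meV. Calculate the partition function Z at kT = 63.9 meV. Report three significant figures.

Z = 1.49

Eᵢ/kT = 0.19562, 1.3803, 1.4085, 1.8153, 4.5383.
Z = Σ e^(−Eᵢ/kT) = e^(−0.19562) + e^(−1.3803) + e^(−1.4085) + e^(−1.8153) + e^(−4.5383) = 0.82232 + 0.25150 + 0.24451 + 0.16279 + 0.010692 = 1.4918.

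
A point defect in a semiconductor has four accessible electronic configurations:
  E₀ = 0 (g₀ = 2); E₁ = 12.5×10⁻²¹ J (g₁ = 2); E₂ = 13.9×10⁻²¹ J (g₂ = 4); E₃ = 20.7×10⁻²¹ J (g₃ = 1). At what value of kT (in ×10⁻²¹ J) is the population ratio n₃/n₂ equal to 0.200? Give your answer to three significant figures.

n₃/n₂ = (g₃/g₂) exp[−(E₃−E₂)/kT] = 0.200.
⇒ (E₃−E₂)/kT = ln((1/4)/0.200) = ln(1.2500) = 0.22314.
kT = 6.8 ×10⁻²¹ J / 0.22314 = 30.5 ×10⁻²¹ J.

30.5 ×10⁻²¹ J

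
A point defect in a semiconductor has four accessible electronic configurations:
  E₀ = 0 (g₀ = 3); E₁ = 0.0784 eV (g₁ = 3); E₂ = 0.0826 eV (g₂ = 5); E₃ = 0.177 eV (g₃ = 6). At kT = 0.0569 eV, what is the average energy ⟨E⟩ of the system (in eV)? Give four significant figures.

Eᵢ/kT = 0, 1.37786, 1.45167, 3.11072.
Z = Σ gᵢe^(−Eᵢ/kT) = 3·e^(−0) + 3·e^(−1.37786) + 5·e^(−1.45167) + 6·e^(−3.11072) = 3.00000 + 0.756353 + 1.17089 + 0.267413 = 5.19466.
⟨E⟩ = Σ Eᵢ gᵢe^(−Eᵢ/kT) / Z = (0·3.00000 + 0.0784·0.756353 + 0.0826·1.17089 + 0.177·0.267413) / 5.19466 = 0.03915 eV.

0.03915 eV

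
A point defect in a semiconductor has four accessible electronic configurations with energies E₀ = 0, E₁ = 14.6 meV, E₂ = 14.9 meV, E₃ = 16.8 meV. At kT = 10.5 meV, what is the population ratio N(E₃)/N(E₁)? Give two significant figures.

0.81

n₃/n₁ = exp[−(E₃−E₁)/kT] = exp(−(2.2 meV)/(10.5 meV)) = exp(-0.2095) = 0.81.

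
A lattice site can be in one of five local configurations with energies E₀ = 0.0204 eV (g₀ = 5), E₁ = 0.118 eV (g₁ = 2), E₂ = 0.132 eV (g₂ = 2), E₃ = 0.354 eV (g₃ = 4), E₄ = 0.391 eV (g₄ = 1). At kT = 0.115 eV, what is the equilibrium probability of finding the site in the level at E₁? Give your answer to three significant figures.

Eᵢ/kT = 0.17739, 1.0261, 1.1478, 3.0783, 3.4000.
Z = Σ gᵢe^(−Eᵢ/kT) = 5·e^(−0.17739) + 2·e^(−1.0261) + 2·e^(−1.1478) + 4·e^(−3.0783) + 1·e^(−3.4000) = 4.1873 + 0.71680 + 0.63467 + 0.18415 + 0.033373 = 5.7563.
P₁ = g₁ e^(−E₁/kT) / Z = 0.71680/5.7563 = 0.125.

0.125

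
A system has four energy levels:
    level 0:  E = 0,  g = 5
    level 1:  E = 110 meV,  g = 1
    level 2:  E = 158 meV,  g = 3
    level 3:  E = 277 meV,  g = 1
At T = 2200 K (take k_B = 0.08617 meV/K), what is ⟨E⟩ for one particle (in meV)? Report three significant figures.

46.8 meV

k_BT = 0.08617 × 2200 K = 189.57 meV.
Eᵢ/kT = 0, 0.58026, 0.83347, 1.4612.
Z = Σ gᵢe^(−Eᵢ/kT) = 5·e^(−0) + 1·e^(−0.58026) + 3·e^(−0.83347) + 1·e^(−1.4612) = 5.0000 + 0.55975 + 1.3036 + 0.23196 = 7.0953.
⟨E⟩ = Σ Eᵢ gᵢe^(−Eᵢ/kT) / Z = (0·5.0000 + 110·0.55975 + 158·1.3036 + 277·0.23196) / 7.0953 = 46.8 meV.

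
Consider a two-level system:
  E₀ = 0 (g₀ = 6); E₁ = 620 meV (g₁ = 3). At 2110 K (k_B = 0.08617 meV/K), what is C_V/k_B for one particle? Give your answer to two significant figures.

k_BT = 0.08617 × 2110 K = 181.8 meV.
Eᵢ/kT = 0, 3.410.
Z = Σ gᵢe^(−Eᵢ/kT) = 6·e^(−0) + 3·e^(−3.410) = 6.000 + 0.09912 = 6.099.
⟨E⟩ = 10.08 meV, ⟨E²⟩ = 6247 meV².
C_V/k_B = (⟨E²⟩ − ⟨E⟩²)/(kT)² = (6247 − 101.6)/33050 = 0.19.

0.19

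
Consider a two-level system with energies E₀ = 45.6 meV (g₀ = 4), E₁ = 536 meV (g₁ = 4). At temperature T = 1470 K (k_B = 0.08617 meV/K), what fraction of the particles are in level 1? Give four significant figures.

0.02040

k_BT = 0.08617 × 1470 K = 126.670 meV.
Eᵢ/kT = 0.359991, 4.23147.
Z = Σ gᵢe^(−Eᵢ/kT) = 4·e^(−0.359991) + 4·e^(−4.23147) = 2.79073 + 0.0581241 = 2.84885.
P₁ = g₁ e^(−E₁/kT) / Z = 0.0581241/2.84885 = 0.02040.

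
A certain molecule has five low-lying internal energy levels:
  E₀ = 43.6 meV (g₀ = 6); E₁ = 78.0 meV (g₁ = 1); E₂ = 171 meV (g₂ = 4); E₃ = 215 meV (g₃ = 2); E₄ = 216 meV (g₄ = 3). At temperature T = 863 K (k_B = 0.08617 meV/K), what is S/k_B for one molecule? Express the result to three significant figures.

2.40

k_BT = 0.08617 × 863 K = 74.365 meV.
Eᵢ/kT = 0.58630, 1.0489, 2.2995, 2.8911, 2.9046.
Z = Σ gᵢe^(−Eᵢ/kT) = 6·e^(−0.58630) + 1·e^(−1.0489) + 4·e^(−2.2995) + 2·e^(−2.8911) + 3·e^(−2.9046) = 3.3383 + 0.35032 + 0.40124 + 0.11103 + 0.16431 = 4.3652.
⟨E⟩ = Σ EᵢPᵢ = 68.920 meV.
S/k_B = ln Z + ⟨E⟩/kT = ln(4.3652) + 68.920/74.365 = 1.4737 + 0.92678 = 2.40.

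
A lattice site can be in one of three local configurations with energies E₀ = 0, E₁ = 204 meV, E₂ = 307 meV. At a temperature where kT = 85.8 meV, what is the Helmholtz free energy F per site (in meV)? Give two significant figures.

-9.8 meV

Eᵢ/kT = 0, 2.378, 3.578.
Z = Σ e^(−Eᵢ/kT) = e^(−0) + e^(−2.378) + e^(−3.578) = 1.000 + 0.09274 + 0.02793 = 1.121.
F = −kT ln Z = −85.8 × ln(1.121) = −85.8 × 0.1142 = -9.8 meV.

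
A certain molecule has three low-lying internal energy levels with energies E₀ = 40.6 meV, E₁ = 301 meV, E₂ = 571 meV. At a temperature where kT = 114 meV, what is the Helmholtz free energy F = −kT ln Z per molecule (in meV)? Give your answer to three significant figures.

28.6 meV

Eᵢ/kT = 0.35614, 2.6404, 5.0088.
Z = Σ e^(−Eᵢ/kT) = e^(−0.35614) + e^(−2.6404) + e^(−5.0088) = 0.70037 + 0.071333 + 0.0066789 = 0.77838.
F = −kT ln Z = −114 × ln(0.77838) = −114 × -0.25054 = 28.6 meV.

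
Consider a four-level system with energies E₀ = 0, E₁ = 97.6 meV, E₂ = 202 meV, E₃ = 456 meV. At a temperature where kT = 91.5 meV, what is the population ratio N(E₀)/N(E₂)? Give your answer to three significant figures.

9.09

n₀/n₂ = exp[−(E₀−E₂)/kT] = exp(−(-202 meV)/(91.5 meV)) = exp(2.2077) = 9.09.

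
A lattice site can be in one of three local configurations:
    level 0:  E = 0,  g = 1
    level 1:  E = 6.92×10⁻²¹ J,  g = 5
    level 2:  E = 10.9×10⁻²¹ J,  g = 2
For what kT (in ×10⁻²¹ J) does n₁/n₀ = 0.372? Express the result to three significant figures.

2.66 ×10⁻²¹ J

n₁/n₀ = (g₁/g₀) exp[−(E₁−E₀)/kT] = 0.372.
⇒ (E₁−E₀)/kT = ln((5/1)/0.372) = ln(13.441) = 2.5983.
kT = 6.92 ×10⁻²¹ J / 2.5983 = 2.66 ×10⁻²¹ J.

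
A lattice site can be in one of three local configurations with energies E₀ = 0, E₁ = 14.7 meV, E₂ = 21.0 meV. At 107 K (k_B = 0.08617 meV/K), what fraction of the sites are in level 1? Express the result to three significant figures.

k_BT = 0.08617 × 107 K = 9.2202 meV.
Eᵢ/kT = 0, 1.5943, 2.2776.
Z = Σ e^(−Eᵢ/kT) = e^(−0) + e^(−1.5943) + e^(−2.2776) = 1.0000 + 0.20305 + 0.10253 = 1.3056.
P₁ = e^(−E₁/kT) / Z = 0.20305/1.3056 = 0.156.

0.156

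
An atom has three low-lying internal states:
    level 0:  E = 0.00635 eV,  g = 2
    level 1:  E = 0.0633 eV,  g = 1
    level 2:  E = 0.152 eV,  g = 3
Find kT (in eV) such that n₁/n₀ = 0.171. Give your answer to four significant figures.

n₁/n₀ = (g₁/g₀) exp[−(E₁−E₀)/kT] = 0.171.
⇒ (E₁−E₀)/kT = ln((1/2)/0.171) = ln(2.92398) = 1.07295.
kT = 0.05695 eV / 1.07295 = 0.05308 eV.

0.05308 eV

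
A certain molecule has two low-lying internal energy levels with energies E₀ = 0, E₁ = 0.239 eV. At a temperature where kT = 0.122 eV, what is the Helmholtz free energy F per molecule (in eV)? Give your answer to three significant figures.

Eᵢ/kT = 0, 1.9590.
Z = Σ e^(−Eᵢ/kT) = e^(−0) + e^(−1.9590) = 1.0000 + 0.14100 = 1.1410.
F = −kT ln Z = −0.122 × ln(1.1410) = −0.122 × 0.13191 = -0.0161 eV.

-0.0161 eV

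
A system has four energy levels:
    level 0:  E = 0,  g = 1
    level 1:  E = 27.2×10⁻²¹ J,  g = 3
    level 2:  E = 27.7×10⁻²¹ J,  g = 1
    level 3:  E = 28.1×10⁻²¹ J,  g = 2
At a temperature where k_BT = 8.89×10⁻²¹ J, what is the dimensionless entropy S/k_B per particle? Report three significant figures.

Eᵢ/kT = 0, 3.0596, 3.1159, 3.1609.
Z = Σ gᵢe^(−Eᵢ/kT) = 1·e^(−0) + 3·e^(−3.0596) + 1·e^(−3.1159) + 2·e^(−3.1609) = 1.0000 + 0.14072 + 0.044339 + 0.084775 = 1.2698.
⟨E⟩ = Σ EᵢPᵢ = 5.8576 ×10⁻²¹ J.
S/k_B = ln Z + ⟨E⟩/kT = ln(1.2698) + 5.8576/8.89 = 0.23886 + 0.65890 = 0.898.

0.898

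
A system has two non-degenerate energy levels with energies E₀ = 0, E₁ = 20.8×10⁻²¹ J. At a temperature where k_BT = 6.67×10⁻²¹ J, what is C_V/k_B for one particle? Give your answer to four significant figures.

0.3944

Eᵢ/kT = 0, 3.11844.
Z = Σ e^(−Eᵢ/kT) = e^(−0) + e^(−3.11844) = 1.00000 + 0.0442261 = 1.04423.
⟨E⟩ = 0.880939, ⟨E²⟩ = 18.3235.
C_V/k_B = (⟨E²⟩ − ⟨E⟩²)/(kT)² = (18.3235 − 0.776054)/44.4889 = 0.3944.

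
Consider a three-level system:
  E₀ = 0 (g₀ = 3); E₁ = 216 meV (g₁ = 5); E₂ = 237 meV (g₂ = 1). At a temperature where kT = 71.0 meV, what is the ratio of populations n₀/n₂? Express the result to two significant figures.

84

n₀/n₂ = (g₀/g₂) exp[−(E₀−E₂)/kT] = (3/1) × exp(−(-237 meV)/(71.0 meV)) = (3/1) × exp(3.338) = 84.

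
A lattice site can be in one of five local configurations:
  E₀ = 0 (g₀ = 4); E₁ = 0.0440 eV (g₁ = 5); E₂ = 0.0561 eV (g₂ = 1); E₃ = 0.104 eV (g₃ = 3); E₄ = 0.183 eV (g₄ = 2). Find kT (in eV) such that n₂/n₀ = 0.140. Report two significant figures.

n₂/n₀ = (g₂/g₀) exp[−(E₂−E₀)/kT] = 0.140.
⇒ (E₂−E₀)/kT = ln((1/4)/0.140) = ln(1.786) = 0.5800.
kT = 0.0561 eV / 0.5800 = 0.097 eV.

0.097 eV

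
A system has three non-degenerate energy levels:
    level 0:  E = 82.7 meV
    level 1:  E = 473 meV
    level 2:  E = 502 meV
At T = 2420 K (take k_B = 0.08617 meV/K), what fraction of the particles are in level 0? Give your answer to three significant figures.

0.777

k_BT = 0.08617 × 2420 K = 208.53 meV.
Eᵢ/kT = 0.39659, 2.2683, 2.4073.
Z = Σ e^(−Eᵢ/kT) = e^(−0.39659) + e^(−2.2683) + e^(−2.4073) = 0.67261 + 0.10349 + 0.090058 = 0.86616.
P₀ = e^(−E₀/kT) / Z = 0.67261/0.86616 = 0.777.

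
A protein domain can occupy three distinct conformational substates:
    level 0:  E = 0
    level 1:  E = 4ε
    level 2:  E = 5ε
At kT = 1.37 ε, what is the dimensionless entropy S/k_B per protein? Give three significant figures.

Eᵢ/kT = 0, 2.9197, 3.6496.
Z = Σ e^(−Eᵢ/kT) = e^(−0) + e^(−2.9197) + e^(−3.6496) = 1.0000 + 0.053950 + 0.026002 = 1.0800.
⟨E⟩ = Σ EᵢPᵢ = 0.32019 ε.
S/k_B = ln Z + ⟨E⟩/kT = ln(1.0800) + 0.32019/1.37 = 0.076961 + 0.23372 = 0.311.

0.311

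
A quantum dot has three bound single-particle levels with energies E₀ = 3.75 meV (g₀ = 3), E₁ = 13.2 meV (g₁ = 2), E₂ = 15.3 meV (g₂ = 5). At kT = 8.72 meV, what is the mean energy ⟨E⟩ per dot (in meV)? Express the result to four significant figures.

8.095 meV

Eᵢ/kT = 0.430046, 1.51376, 1.75459.
Z = Σ gᵢe^(−Eᵢ/kT) = 3·e^(−0.430046) + 2·e^(−1.51376) + 5·e^(−1.75459) = 1.95144 + 0.440162 + 0.864891 = 3.25649.
⟨E⟩ = Σ Eᵢ gᵢe^(−Eᵢ/kT) / Z = (3.75·1.95144 + 13.2·0.440162 + 15.3·0.864891) / 3.25649 = 8.095 meV.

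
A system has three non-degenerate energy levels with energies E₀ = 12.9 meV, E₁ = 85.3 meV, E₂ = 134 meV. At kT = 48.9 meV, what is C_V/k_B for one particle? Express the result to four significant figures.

Eᵢ/kT = 0.263804, 1.74438, 2.74029.
Z = Σ e^(−Eᵢ/kT) = e^(−0.263804) + e^(−1.74438) + e^(−2.74029) = 0.768124 + 0.174753 + 0.0645516 = 1.00743.
⟨E⟩ = 33.2183 meV, ⟨E²⟩ = 2539.56 meV².
C_V/k_B = (⟨E²⟩ − ⟨E⟩²)/(kT)² = (2539.56 − 1103.46)/2391.21 = 0.6006.

0.6006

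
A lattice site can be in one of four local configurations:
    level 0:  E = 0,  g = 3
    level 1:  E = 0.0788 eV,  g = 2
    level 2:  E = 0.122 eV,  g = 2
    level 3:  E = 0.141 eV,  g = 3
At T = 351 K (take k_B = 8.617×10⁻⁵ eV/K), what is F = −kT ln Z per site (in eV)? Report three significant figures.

-0.0353 eV

k_BT = 8.617×10⁻⁵ × 351 K = 0.030246 eV.
Eᵢ/kT = 0, 2.6053, 4.0336, 4.6618.
Z = Σ gᵢe^(−Eᵢ/kT) = 3·e^(−0) + 2·e^(−2.6053) + 2·e^(−4.0336) + 3·e^(−4.6618) = 3.0000 + 0.14776 + 0.035421 + 0.028348 = 3.2115.
F = −kT ln Z = −0.030246 × ln(3.2115) = −0.030246 × 1.1667 = -0.0353 eV.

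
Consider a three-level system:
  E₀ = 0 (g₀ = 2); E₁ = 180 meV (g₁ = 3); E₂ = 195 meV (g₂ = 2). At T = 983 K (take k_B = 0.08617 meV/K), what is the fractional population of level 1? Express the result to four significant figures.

0.1400

k_BT = 0.08617 × 983 K = 84.7051 meV.
Eᵢ/kT = 0, 2.12502, 2.30210.
Z = Σ gᵢe^(−Eᵢ/kT) = 2·e^(−0) + 3·e^(−2.12502) + 2·e^(−2.30210) = 2.00000 + 0.358292 + 0.200097 = 2.55839.
P₁ = g₁ e^(−E₁/kT) / Z = 0.358292/2.55839 = 0.1400.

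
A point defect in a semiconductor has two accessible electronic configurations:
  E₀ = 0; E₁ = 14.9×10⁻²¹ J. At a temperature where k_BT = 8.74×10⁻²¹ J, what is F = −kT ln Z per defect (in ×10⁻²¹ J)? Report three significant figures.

Eᵢ/kT = 0, 1.7048.
Z = Σ e^(−Eᵢ/kT) = e^(−0) + e^(−1.7048) = 1.0000 + 0.18181 = 1.1818.
F = −kT ln Z = −8.74 × ln(1.1818) = −8.74 × 0.16704 = -1.46 ×10⁻²¹ J.

-1.46 ×10⁻²¹ J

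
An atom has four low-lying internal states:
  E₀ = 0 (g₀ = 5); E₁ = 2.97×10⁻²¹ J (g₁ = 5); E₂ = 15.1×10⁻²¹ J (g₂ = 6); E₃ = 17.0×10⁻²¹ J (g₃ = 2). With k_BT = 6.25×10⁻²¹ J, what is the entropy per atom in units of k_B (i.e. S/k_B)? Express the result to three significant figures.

2.53

Eᵢ/kT = 0, 0.47520, 2.4160, 2.7200.
Z = Σ gᵢe^(−Eᵢ/kT) = 5·e^(−0) + 5·e^(−0.47520) + 6·e^(−2.4160) + 2·e^(−2.7200) = 5.0000 + 3.1088 + 0.53567 + 0.13175 = 8.7762.
⟨E⟩ = Σ EᵢPᵢ = 2.2289 ×10⁻²¹ J.
S/k_B = ln Z + ⟨E⟩/kT = ln(8.7762) + 2.2289/6.25 = 2.1720 + 0.35662 = 2.53.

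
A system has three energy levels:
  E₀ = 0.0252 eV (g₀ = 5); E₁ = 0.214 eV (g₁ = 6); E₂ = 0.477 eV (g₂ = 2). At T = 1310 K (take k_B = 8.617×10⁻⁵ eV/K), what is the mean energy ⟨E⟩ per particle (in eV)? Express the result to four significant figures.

0.06239 eV

k_BT = 8.617×10⁻⁵ × 1310 K = 0.112883 eV.
Eᵢ/kT = 0.223240, 1.89577, 4.22561.
Z = Σ gᵢe^(−Eᵢ/kT) = 5·e^(−0.223240) + 6·e^(−1.89577) + 2·e^(−4.22561) = 3.99961 + 0.901216 + 0.0292328 = 4.93006.
⟨E⟩ = Σ Eᵢ gᵢe^(−Eᵢ/kT) / Z = (0.0252·3.99961 + 0.214·0.901216 + 0.477·0.0292328) / 4.93006 = 0.06239 eV.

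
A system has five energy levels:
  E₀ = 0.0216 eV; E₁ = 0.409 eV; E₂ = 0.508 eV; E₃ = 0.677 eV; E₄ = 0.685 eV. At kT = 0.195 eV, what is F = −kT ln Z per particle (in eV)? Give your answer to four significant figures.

-0.02771 eV

Eᵢ/kT = 0.110769, 2.09744, 2.60513, 3.47179, 3.51282.
Z = Σ e^(−Eᵢ/kT) = e^(−0.110769) + e^(−2.09744) + e^(−2.60513) + e^(−3.47179) + e^(−3.51282) = 0.895146 + 0.122770 + 0.0738935 + 0.0310614 + 0.0298127 = 1.15268.
F = −kT ln Z = −0.195 × ln(1.15268) = −0.195 × 0.142090 = -0.02771 eV.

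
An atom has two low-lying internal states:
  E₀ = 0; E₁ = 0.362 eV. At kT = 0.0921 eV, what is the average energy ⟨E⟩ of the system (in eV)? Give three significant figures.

Eᵢ/kT = 0, 3.9305.
Z = Σ e^(−Eᵢ/kT) = e^(−0) + e^(−3.9305) = 1.0000 + 0.019634 = 1.0196.
⟨E⟩ = Σ Eᵢ e^(−Eᵢ/kT) / Z = (0·1.0000 + 0.362·0.019634) / 1.0196 = 0.00697 eV.

0.00697 eV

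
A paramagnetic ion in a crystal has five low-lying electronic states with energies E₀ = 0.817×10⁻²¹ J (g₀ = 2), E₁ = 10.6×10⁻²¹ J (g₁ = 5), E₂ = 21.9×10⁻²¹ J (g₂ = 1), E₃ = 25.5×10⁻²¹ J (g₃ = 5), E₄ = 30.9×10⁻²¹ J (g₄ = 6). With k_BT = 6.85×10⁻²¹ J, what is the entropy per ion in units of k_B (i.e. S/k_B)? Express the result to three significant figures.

Eᵢ/kT = 0.11927, 1.5474, 3.1971, 3.7226, 4.5109.
Z = Σ gᵢe^(−Eᵢ/kT) = 2·e^(−0.11927) + 5·e^(−1.5474) + 1·e^(−3.1971) + 5·e^(−3.7226) + 6·e^(−4.5109) = 1.7751 + 1.0640 + 0.040881 + 0.12086 + 0.065931 = 3.0668.
⟨E⟩ = Σ EᵢPᵢ = 6.1116 ×10⁻²¹ J.
S/k_B = ln Z + ⟨E⟩/kT = ln(3.0668) + 6.1116/6.85 = 1.1206 + 0.89220 = 2.01.

2.01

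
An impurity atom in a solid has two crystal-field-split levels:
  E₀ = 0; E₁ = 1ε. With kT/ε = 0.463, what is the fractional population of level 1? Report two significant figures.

Eᵢ/kT = 0, 2.160.
Z = Σ e^(−Eᵢ/kT) = e^(−0) + e^(−2.160) = 1.000 + 0.1153 = 1.115.
P₁ = e^(−E₁/kT) / Z = 0.1153/1.115 = 0.10.

0.10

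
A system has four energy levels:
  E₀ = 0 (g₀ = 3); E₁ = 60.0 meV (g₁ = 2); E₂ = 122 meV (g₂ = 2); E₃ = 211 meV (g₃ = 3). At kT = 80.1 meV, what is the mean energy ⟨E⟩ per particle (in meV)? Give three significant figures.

Eᵢ/kT = 0, 0.74906, 1.5231, 2.6342.
Z = Σ gᵢe^(−Eᵢ/kT) = 3·e^(−0) + 2·e^(−0.74906) + 2·e^(−1.5231) + 3·e^(−2.6342) = 3.0000 + 0.94562 + 0.43607 + 0.21533 = 4.5970.
⟨E⟩ = Σ Eᵢ gᵢe^(−Eᵢ/kT) / Z = (0·3.0000 + 60.0·0.94562 + 122·0.43607 + 211·0.21533) / 4.5970 = 33.8 meV.

33.8 meV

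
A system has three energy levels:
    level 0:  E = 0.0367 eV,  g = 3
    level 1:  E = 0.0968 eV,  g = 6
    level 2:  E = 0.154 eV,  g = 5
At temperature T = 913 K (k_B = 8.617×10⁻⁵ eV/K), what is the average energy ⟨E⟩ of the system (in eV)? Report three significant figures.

0.0801 eV

k_BT = 8.617×10⁻⁵ × 913 K = 0.078673 eV.
Eᵢ/kT = 0.46649, 1.2304, 1.9575.
Z = Σ gᵢe^(−Eᵢ/kT) = 3·e^(−0.46649) + 6·e^(−1.2304) + 5·e^(−1.9575) = 1.8816 + 1.7531 + 0.70606 = 4.3408.
⟨E⟩ = Σ Eᵢ gᵢe^(−Eᵢ/kT) / Z = (0.0367·1.8816 + 0.0968·1.7531 + 0.154·0.70606) / 4.3408 = 0.0801 eV.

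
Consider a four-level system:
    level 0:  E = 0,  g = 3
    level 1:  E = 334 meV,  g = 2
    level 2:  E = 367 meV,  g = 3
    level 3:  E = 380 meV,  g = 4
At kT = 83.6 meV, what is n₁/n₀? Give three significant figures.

n₁/n₀ = (g₁/g₀) exp[−(E₁−E₀)/kT] = (2/3) × exp(−(334 meV)/(83.6 meV)) = (2/3) × exp(-3.9952) = 0.0123.

0.0123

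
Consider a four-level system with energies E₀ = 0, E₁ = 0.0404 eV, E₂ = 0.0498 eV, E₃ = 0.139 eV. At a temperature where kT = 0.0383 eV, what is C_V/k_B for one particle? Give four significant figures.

Eᵢ/kT = 0, 1.05483, 1.30026, 3.62924.
Z = Σ e^(−Eᵢ/kT) = e^(−0) + e^(−1.05483) + e^(−1.30026) + e^(−3.62924) = 1.00000 + 0.348252 + 0.272461 + 0.0265363 = 1.64725.
⟨E⟩ = 0.0190174 eV, ⟨E²⟩ = 0.00106652 eV².
C_V/k_B = (⟨E²⟩ − ⟨E⟩²)/(kT)² = (0.00106652 − 0.000361662)/0.00146689 = 0.4805.

0.4805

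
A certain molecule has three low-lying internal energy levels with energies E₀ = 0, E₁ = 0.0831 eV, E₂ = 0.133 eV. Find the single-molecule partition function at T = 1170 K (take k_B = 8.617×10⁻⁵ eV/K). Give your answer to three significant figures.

k_BT = 8.617×10⁻⁵ × 1170 K = 0.10082 eV.
Eᵢ/kT = 0, 0.82424, 1.3192.
Z = Σ e^(−Eᵢ/kT) = e^(−0) + e^(−0.82424) + e^(−1.3192) = 1.0000 + 0.43857 + 0.26735 = 1.7059.

Z = 1.71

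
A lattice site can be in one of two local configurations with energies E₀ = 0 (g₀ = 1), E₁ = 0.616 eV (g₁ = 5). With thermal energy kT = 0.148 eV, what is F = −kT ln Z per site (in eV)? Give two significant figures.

Eᵢ/kT = 0, 4.162.
Z = Σ gᵢe^(−Eᵢ/kT) = 1·e^(−0) + 5·e^(−4.162) = 1.000 + 0.07788 = 1.078.
F = −kT ln Z = −0.148 × ln(1.078) = −0.148 × 0.07511 = -0.011 eV.

-0.011 eV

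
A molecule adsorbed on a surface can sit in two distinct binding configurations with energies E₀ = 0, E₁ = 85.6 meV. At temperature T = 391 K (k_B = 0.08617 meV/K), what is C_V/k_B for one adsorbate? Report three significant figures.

0.437

k_BT = 0.08617 × 391 K = 33.692 meV.
Eᵢ/kT = 0, 2.5407.
Z = Σ e^(−Eᵢ/kT) = e^(−0) + e^(−2.5407) = 1.0000 + 0.078811 = 1.0788.
⟨E⟩ = 6.2534 meV, ⟨E²⟩ = 535.30 meV².
C_V/k_B = (⟨E²⟩ − ⟨E⟩²)/(kT)² = (535.30 − 39.105)/1135.2 = 0.437.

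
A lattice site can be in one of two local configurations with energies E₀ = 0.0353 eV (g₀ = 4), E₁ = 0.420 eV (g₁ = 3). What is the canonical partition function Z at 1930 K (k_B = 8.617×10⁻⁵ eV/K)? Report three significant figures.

Z = 3.48

k_BT = 8.617×10⁻⁵ × 1930 K = 0.16631 eV.
Eᵢ/kT = 0.21225, 2.5254.
Z = Σ gᵢe^(−Eᵢ/kT) = 4·e^(−0.21225) + 3·e^(−2.5254) = 3.2350 + 0.24008 = 3.4751.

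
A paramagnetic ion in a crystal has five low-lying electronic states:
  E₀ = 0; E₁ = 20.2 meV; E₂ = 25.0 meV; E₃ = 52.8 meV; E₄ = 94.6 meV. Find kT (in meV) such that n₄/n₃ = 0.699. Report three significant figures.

n₄/n₃ = exp[−(E₄−E₃)/kT] = 0.699.
⇒ (E₄−E₃)/kT = ln(1/0.699) = ln(1.4306) = 0.35809.
kT = 41.8 meV / 0.35809 = 117 meV.

117 meV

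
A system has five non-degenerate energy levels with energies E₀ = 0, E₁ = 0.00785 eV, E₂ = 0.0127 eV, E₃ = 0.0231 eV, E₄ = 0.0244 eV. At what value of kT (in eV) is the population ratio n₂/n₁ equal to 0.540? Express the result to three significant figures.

n₂/n₁ = exp[−(E₂−E₁)/kT] = 0.540.
⇒ (E₂−E₁)/kT = ln(1/0.540) = ln(1.8519) = 0.61621.
kT = 0.00485 eV / 0.61621 = 0.00787 eV.

0.00787 eV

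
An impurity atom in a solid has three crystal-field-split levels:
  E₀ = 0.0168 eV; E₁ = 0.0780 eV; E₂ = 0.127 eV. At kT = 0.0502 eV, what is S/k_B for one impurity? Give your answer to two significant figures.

0.77

Eᵢ/kT = 0.3347, 1.554, 2.530.
Z = Σ e^(−Eᵢ/kT) = e^(−0.3347) + e^(−1.554) + e^(−2.530) = 0.7156 + 0.2114 + 0.07966 = 1.007.
⟨E⟩ = Σ EᵢPᵢ = 0.03836 eV.
S/k_B = ln Z + ⟨E⟩/kT = ln(1.007) + 0.03836/0.0502 = 0.006976 + 0.7641 = 0.77.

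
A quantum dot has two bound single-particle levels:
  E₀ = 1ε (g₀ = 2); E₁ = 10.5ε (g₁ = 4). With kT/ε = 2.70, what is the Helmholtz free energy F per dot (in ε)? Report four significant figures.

Eᵢ/kT = 0.370370, 3.88889.
Z = Σ gᵢe^(−Eᵢ/kT) = 2·e^(−0.370370) + 4·e^(−3.88889) = 1.38096 + 0.0818722 = 1.46283.
F = −kT ln Z = −2.70 × ln(1.46283) = −2.70 × 0.380373 = -1.027 ε.

-1.027 ε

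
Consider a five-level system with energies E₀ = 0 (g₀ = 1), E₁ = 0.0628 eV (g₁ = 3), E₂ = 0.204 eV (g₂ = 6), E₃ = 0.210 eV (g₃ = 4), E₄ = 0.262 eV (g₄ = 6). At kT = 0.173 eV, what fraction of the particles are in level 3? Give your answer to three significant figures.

Eᵢ/kT = 0, 0.36301, 1.1792, 1.2139, 1.5145.
Z = Σ gᵢe^(−Eᵢ/kT) = 1·e^(−0) + 3·e^(−0.36301) + 6·e^(−1.1792) + 4·e^(−1.2139) + 6·e^(−1.5145) = 1.0000 + 2.0867 + 1.8451 + 1.1881 + 1.3195 = 7.4394.
P₃ = g₃ e^(−E₃/kT) / Z = 1.1881/7.4394 = 0.160.

0.160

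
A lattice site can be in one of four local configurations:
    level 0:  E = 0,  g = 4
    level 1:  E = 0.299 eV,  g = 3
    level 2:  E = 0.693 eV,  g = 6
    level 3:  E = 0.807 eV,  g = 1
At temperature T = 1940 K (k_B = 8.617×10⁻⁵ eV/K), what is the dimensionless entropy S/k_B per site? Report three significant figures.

k_BT = 8.617×10⁻⁵ × 1940 K = 0.16717 eV.
Eᵢ/kT = 0, 1.7886, 4.1455, 4.8274.
Z = Σ gᵢe^(−Eᵢ/kT) = 4·e^(−0) + 3·e^(−1.7886) + 6·e^(−4.1455) + 1·e^(−4.8274) = 4.0000 + 0.50158 + 0.095013 + 0.0080073 = 4.6046.
⟨E⟩ = Σ EᵢPᵢ = 0.048273 eV.
S/k_B = ln Z + ⟨E⟩/kT = ln(4.6046) + 0.048273/0.16717 = 1.5271 + 0.28877 = 1.82.

1.82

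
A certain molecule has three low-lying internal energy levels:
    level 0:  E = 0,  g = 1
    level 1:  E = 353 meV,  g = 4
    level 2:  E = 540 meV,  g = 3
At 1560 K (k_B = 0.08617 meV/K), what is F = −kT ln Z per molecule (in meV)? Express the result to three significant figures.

k_BT = 0.08617 × 1560 K = 134.43 meV.
Eᵢ/kT = 0, 2.6259, 4.0170.
Z = Σ gᵢe^(−Eᵢ/kT) = 1·e^(−0) + 4·e^(−2.6259) + 3·e^(−4.0170) = 1.0000 + 0.28950 + 0.054021 = 1.3435.
F = −kT ln Z = −134.43 × ln(1.3435) = −134.43 × 0.29528 = -39.7 meV.

-39.7 meV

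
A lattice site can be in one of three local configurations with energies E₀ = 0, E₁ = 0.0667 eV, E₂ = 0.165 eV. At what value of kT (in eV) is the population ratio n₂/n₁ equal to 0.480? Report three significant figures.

n₂/n₁ = exp[−(E₂−E₁)/kT] = 0.480.
⇒ (E₂−E₁)/kT = ln(1/0.480) = ln(2.0833) = 0.73395.
kT = 0.0983 eV / 0.73395 = 0.134 eV.

0.134 eV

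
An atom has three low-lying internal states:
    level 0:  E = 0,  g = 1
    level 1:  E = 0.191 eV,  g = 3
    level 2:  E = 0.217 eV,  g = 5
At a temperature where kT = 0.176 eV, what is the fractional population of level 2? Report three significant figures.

0.420

Eᵢ/kT = 0, 1.0852, 1.2330.
Z = Σ gᵢe^(−Eᵢ/kT) = 1·e^(−0) + 3·e^(−1.0852) + 5·e^(−1.2330) = 1.0000 + 1.0135 + 1.4571 = 3.4706.
P₂ = g₂ e^(−E₂/kT) / Z = 1.4571/3.4706 = 0.420.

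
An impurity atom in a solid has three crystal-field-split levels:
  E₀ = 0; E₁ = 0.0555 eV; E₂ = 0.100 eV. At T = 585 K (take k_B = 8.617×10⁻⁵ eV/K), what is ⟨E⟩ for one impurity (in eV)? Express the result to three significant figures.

0.0219 eV

k_BT = 8.617×10⁻⁵ × 585 K = 0.050409 eV.
Eᵢ/kT = 0, 1.1010, 1.9838.
Z = Σ e^(−Eᵢ/kT) = e^(−0) + e^(−1.1010) + e^(−1.9838) = 1.0000 + 0.33254 + 0.13755 = 1.4701.
⟨E⟩ = Σ Eᵢ e^(−Eᵢ/kT) / Z = (0·1.0000 + 0.0555·0.33254 + 0.100·0.13755) / 1.4701 = 0.0219 eV.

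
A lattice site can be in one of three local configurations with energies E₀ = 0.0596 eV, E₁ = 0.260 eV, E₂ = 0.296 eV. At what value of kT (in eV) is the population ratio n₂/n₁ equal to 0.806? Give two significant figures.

n₂/n₁ = exp[−(E₂−E₁)/kT] = 0.806.
⇒ (E₂−E₁)/kT = ln(1/0.806) = ln(1.241) = 0.2159.
kT = 0.036 eV / 0.2159 = 0.17 eV.

0.17 eV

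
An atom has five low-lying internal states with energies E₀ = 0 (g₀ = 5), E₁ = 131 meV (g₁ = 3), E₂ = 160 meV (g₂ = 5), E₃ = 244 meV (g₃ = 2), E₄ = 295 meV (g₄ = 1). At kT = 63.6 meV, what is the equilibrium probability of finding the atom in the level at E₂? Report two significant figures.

0.069

Eᵢ/kT = 0, 2.060, 2.516, 3.836, 4.638.
Z = Σ gᵢe^(−Eᵢ/kT) = 5·e^(−0) + 3·e^(−2.060) + 5·e^(−2.516) + 2·e^(−3.836) + 1·e^(−4.638) = 5.000 + 0.3824 + 0.4039 + 0.04316 + 0.009677 = 5.839.
P₂ = g₂ e^(−E₂/kT) / Z = 0.4039/5.839 = 0.069.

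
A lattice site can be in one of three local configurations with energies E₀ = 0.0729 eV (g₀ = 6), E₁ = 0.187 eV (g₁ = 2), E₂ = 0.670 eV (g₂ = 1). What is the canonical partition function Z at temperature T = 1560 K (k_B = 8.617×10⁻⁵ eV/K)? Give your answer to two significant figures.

k_BT = 8.617×10⁻⁵ × 1560 K = 0.1344 eV.
Eᵢ/kT = 0.5424, 1.391, 4.985.
Z = Σ gᵢe^(−Eᵢ/kT) = 6·e^(−0.5424) + 2·e^(−1.391) + 1·e^(−4.985) = 3.488 + 0.4977 + 0.006840 = 3.993.

Z = 4.0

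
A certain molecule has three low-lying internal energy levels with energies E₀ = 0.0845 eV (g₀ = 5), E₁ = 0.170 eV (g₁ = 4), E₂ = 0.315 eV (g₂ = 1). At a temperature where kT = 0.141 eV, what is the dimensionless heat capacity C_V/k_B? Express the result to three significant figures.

0.130

Eᵢ/kT = 0.59929, 1.2057, 2.2340.
Z = Σ gᵢe^(−Eᵢ/kT) = 5·e^(−0.59929) + 4·e^(−1.2057) + 1·e^(−2.2340) = 2.7460 + 1.1979 + 0.10710 = 4.0510.
⟨E⟩ = 0.11588 eV, ⟨E²⟩ = 0.016009 eV².
C_V/k_B = (⟨E²⟩ − ⟨E⟩²)/(kT)² = (0.016009 − 0.013428)/0.019881 = 0.130.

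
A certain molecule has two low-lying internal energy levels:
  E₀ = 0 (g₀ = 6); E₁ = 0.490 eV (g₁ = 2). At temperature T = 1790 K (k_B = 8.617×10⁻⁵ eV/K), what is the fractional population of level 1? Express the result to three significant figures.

0.0137

k_BT = 8.617×10⁻⁵ × 1790 K = 0.15424 eV.
Eᵢ/kT = 0, 3.1769.
Z = Σ gᵢe^(−Eᵢ/kT) = 6·e^(−0) + 2·e^(−3.1769) = 6.0000 + 0.083430 = 6.0834.
P₁ = g₁ e^(−E₁/kT) / Z = 0.083430/6.0834 = 0.0137.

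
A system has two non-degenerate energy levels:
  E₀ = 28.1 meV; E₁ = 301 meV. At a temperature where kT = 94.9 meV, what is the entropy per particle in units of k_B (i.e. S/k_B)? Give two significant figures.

0.21

Eᵢ/kT = 0.2961, 3.172.
Z = Σ e^(−Eᵢ/kT) = e^(−0.2961) + e^(−3.172) = 0.7437 + 0.04192 = 0.7856.
⟨E⟩ = Σ EᵢPᵢ = 42.66 meV.
S/k_B = ln Z + ⟨E⟩/kT = ln(0.7856) + 42.66/94.9 = -0.2413 + 0.4495 = 0.21.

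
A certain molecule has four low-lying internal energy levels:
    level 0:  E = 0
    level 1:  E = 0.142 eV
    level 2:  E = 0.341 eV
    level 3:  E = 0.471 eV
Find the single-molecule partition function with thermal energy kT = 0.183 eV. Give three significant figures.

Eᵢ/kT = 0, 0.77596, 1.8634, 2.5738.
Z = Σ e^(−Eᵢ/kT) = e^(−0) + e^(−0.77596) + e^(−1.8634) + e^(−2.5738) = 1.0000 + 0.46026 + 0.15514 + 0.076245 = 1.6916.

Z = 1.69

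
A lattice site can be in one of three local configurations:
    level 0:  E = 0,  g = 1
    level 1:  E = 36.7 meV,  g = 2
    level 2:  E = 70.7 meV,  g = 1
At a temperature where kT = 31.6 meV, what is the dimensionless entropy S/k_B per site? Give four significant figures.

Eᵢ/kT = 0, 1.16139, 2.23734.
Z = Σ gᵢe^(−Eᵢ/kT) = 1·e^(−0) + 2·e^(−1.16139) + 1·e^(−2.23734) = 1.00000 + 0.626101 + 0.106742 = 1.73284.
⟨E⟩ = Σ EᵢPᵢ = 17.6153 meV.
S/k_B = ln Z + ⟨E⟩/kT = ln(1.73284) + 17.6153/31.6 = 0.549762 + 0.557446 = 1.107.

1.107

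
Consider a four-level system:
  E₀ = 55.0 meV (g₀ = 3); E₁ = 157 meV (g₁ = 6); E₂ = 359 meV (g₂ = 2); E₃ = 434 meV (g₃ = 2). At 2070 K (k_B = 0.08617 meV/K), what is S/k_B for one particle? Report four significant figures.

2.383

k_BT = 0.08617 × 2070 K = 178.372 meV.
Eᵢ/kT = 0.308344, 0.880183, 2.01265, 2.43312.
Z = Σ gᵢe^(−Eᵢ/kT) = 3·e^(−0.308344) + 6·e^(−0.880183) + 2·e^(−2.01265) + 2·e^(−2.43312) = 2.20399 + 2.48824 + 0.267268 + 0.175525 = 5.13502.
⟨E⟩ = Σ EᵢPᵢ = 133.203 meV.
S/k_B = ln Z + ⟨E⟩/kT = ln(5.13502) + 133.203/178.372 = 1.63608 + 0.746771 = 2.383.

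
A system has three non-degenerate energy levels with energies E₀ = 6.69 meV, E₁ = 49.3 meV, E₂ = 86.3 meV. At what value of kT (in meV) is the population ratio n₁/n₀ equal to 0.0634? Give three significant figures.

n₁/n₀ = exp[−(E₁−E₀)/kT] = 0.0634.
⇒ (E₁−E₀)/kT = ln(1/0.0634) = ln(15.773) = 2.7583.
kT = 42.61 meV / 2.7583 = 15.4 meV.

15.4 meV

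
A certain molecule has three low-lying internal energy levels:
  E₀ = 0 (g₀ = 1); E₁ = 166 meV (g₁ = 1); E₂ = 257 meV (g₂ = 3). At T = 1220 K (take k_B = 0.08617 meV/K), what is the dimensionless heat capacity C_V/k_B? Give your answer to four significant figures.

k_BT = 0.08617 × 1220 K = 105.127 meV.
Eᵢ/kT = 0, 1.57904, 2.44466.
Z = Σ gᵢe^(−Eᵢ/kT) = 1·e^(−0) + 1·e^(−1.57904) + 3·e^(−2.44466) = 1.00000 + 0.206173 + 0.260267 = 1.46644.
⟨E⟩ = 68.9516 meV, ⟨E²⟩ = 15596.7 meV².
C_V/k_B = (⟨E²⟩ − ⟨E⟩²)/(kT)² = (15596.7 − 4754.32)/11051.7 = 0.9811.

0.9811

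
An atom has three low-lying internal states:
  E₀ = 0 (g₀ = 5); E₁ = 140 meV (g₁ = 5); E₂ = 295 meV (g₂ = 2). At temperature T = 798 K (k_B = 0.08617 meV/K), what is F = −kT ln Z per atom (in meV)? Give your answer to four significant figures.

k_BT = 0.08617 × 798 K = 68.7637 meV.
Eᵢ/kT = 0, 2.03596, 4.29005.
Z = Σ gᵢe^(−Eᵢ/kT) = 5·e^(−0) + 5·e^(−2.03596) + 2·e^(−4.29005) = 5.00000 + 0.652775 + 0.0274085 = 5.68018.
F = −kT ln Z = −68.7637 × ln(5.68018) = −68.7637 × 1.73698 = -119.4 meV.

-119.4 meV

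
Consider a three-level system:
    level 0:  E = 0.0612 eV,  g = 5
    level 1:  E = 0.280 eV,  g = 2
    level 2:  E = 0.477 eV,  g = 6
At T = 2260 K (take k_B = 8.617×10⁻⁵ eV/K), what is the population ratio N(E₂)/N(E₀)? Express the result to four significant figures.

0.1419

k_BT = 8.617×10⁻⁵ × 2260 K = 0.194744 eV.
n₂/n₀ = (g₂/g₀) exp[−(E₂−E₀)/kT] = (6/5) × exp(−(0.4158 eV)/(0.194744 eV)) = (6/5) × exp(-2.13511) = 0.1419.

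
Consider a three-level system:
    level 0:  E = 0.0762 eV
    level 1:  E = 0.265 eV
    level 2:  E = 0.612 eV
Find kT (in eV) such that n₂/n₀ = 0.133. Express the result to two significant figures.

0.27 eV

n₂/n₀ = exp[−(E₂−E₀)/kT] = 0.133.
⇒ (E₂−E₀)/kT = ln(1/0.133) = ln(7.519) = 2.017.
kT = 0.5358 eV / 2.017 = 0.27 eV.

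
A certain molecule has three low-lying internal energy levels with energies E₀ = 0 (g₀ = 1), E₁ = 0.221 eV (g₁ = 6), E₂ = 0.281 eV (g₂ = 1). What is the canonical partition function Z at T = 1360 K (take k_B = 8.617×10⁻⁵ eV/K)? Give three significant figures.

Z = 2.00

k_BT = 8.617×10⁻⁵ × 1360 K = 0.11719 eV.
Eᵢ/kT = 0, 1.8858, 2.3978.
Z = Σ gᵢe^(−Eᵢ/kT) = 1·e^(−0) + 6·e^(−1.8858) + 1·e^(−2.3978) = 1.0000 + 0.91025 + 0.090918 = 2.0012.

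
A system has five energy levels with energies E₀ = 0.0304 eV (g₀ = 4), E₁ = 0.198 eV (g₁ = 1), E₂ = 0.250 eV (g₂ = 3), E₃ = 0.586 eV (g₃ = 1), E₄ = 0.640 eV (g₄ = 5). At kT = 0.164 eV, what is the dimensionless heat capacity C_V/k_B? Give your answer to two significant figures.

0.59

Eᵢ/kT = 0.1854, 1.207, 1.524, 3.573, 3.902.
Z = Σ gᵢe^(−Eᵢ/kT) = 4·e^(−0.1854) + 1·e^(−1.207) + 3·e^(−1.524) + 1·e^(−3.573) + 5·e^(−3.902) = 3.323 + 0.2991 + 0.6535 + 0.02807 + 0.1010 = 4.405.
⟨E⟩ = 0.09187 eV, ⟨E²⟩ = 0.02421 eV².
C_V/k_B = (⟨E²⟩ − ⟨E⟩²)/(kT)² = (0.02421 − 0.008440)/0.02690 = 0.59.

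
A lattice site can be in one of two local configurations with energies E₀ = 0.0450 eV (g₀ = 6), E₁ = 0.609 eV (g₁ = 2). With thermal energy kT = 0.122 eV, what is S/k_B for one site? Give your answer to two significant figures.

Eᵢ/kT = 0.3689, 4.992.
Z = Σ gᵢe^(−Eᵢ/kT) = 6·e^(−0.3689) + 2·e^(−4.992) = 4.149 + 0.01358 = 4.163.
⟨E⟩ = Σ EᵢPᵢ = 0.04684 eV.
S/k_B = ln Z + ⟨E⟩/kT = ln(4.163) + 0.04684/0.122 = 1.426 + 0.3839 = 1.8.

1.8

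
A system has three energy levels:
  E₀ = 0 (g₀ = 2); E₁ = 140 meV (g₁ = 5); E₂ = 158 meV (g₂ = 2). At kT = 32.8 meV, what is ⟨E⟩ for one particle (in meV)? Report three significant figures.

Eᵢ/kT = 0, 4.2683, 4.8171.
Z = Σ gᵢe^(−Eᵢ/kT) = 2·e^(−0) + 5·e^(−4.2683) + 2·e^(−4.8171) = 2.0000 + 0.070028 + 0.016180 = 2.0862.
⟨E⟩ = Σ Eᵢ gᵢe^(−Eᵢ/kT) / Z = (0·2.0000 + 140·0.070028 + 158·0.016180) / 2.0862 = 5.92 meV.

5.92 meV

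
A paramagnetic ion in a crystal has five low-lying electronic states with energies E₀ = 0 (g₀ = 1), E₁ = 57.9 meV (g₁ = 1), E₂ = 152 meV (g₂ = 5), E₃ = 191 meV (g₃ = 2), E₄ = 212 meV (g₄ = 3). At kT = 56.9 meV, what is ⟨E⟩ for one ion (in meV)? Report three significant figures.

55.2 meV

Eᵢ/kT = 0, 1.0176, 2.6714, 3.3568, 3.7258.
Z = Σ gᵢe^(−Eᵢ/kT) = 1·e^(−0) + 1·e^(−1.0176) + 5·e^(−2.6714) + 2·e^(−3.3568) + 3·e^(−3.7258) = 1.0000 + 0.36146 + 0.34578 + 0.069693 + 0.072281 = 1.8492.
⟨E⟩ = Σ Eᵢ gᵢe^(−Eᵢ/kT) / Z = (0·1.0000 + 57.9·0.36146 + 152·0.34578 + 191·0.069693 + 212·0.072281) / 1.8492 = 55.2 meV.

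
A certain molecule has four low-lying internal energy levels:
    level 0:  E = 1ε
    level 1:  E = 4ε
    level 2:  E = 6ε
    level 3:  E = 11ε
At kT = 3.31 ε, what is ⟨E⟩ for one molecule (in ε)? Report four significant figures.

2.675 ε

Eᵢ/kT = 0.302115, 1.20846, 1.81269, 3.32326.
Z = Σ e^(−Eᵢ/kT) = e^(−0.302115) + e^(−1.20846) + e^(−1.81269) + e^(−3.32326) = 0.739253 + 0.298657 + 0.163214 + 0.0360352 = 1.23716.
⟨E⟩ = Σ Eᵢ e^(−Eᵢ/kT) / Z = (1·0.739253 + 4·0.298657 + 6·0.163214 + 11·0.0360352) / 1.23716 = 2.675 ε.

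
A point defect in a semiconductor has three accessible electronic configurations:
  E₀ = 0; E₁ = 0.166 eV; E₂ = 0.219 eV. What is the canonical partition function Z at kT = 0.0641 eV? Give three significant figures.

Eᵢ/kT = 0, 2.5897, 3.4165.
Z = Σ e^(−Eᵢ/kT) = e^(−0) + e^(−2.5897) + e^(−3.4165) = 1.0000 + 0.075043 + 0.032827 = 1.1079.

Z = 1.11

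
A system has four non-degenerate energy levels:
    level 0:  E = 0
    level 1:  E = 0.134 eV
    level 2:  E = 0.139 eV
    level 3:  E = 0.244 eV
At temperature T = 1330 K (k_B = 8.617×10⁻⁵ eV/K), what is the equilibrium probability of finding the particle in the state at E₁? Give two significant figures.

k_BT = 8.617×10⁻⁵ × 1330 K = 0.1146 eV.
Eᵢ/kT = 0, 1.169, 1.213, 2.129.
Z = Σ e^(−Eᵢ/kT) = e^(−0) + e^(−1.169) + e^(−1.213) + e^(−2.129) = 1.000 + 0.3107 + 0.2973 + 0.1190 = 1.727.
P₁ = e^(−E₁/kT) / Z = 0.3107/1.727 = 0.18.

0.18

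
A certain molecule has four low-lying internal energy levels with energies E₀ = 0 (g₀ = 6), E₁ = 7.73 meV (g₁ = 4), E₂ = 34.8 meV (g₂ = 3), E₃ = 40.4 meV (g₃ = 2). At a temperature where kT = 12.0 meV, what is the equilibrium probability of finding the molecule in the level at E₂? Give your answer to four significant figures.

Eᵢ/kT = 0, 0.644167, 2.90000, 3.36667.
Z = Σ gᵢe^(−Eᵢ/kT) = 6·e^(−0) + 4·e^(−0.644167) + 3·e^(−2.90000) + 2·e^(−3.36667) = 6.00000 + 2.10040 + 0.165070 + 0.0690087 = 8.33448.
P₂ = g₂ e^(−E₂/kT) / Z = 0.165070/8.33448 = 0.01981.

0.01981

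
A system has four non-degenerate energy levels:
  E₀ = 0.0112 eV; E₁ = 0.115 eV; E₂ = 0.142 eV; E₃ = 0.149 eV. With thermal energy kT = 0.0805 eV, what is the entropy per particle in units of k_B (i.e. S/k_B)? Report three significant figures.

Eᵢ/kT = 0.13913, 1.4286, 1.7640, 1.8509.
Z = Σ e^(−Eᵢ/kT) = e^(−0.13913) + e^(−1.4286) + e^(−1.7640) + e^(−1.8509) = 0.87011 + 0.23964 + 0.17136 + 0.15710 = 1.4382.
⟨E⟩ = Σ EᵢPᵢ = 0.059133 eV.
S/k_B = ln Z + ⟨E⟩/kT = ln(1.4382) + 0.059133/0.0805 = 0.36339 + 0.73457 = 1.10.

1.10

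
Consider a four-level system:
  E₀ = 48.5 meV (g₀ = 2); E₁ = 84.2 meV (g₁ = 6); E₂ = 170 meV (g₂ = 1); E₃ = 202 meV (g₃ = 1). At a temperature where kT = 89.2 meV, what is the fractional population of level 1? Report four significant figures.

0.6228

Eᵢ/kT = 0.543722, 0.943946, 1.90583, 2.26457.
Z = Σ gᵢe^(−Eᵢ/kT) = 2·e^(−0.543722) + 6·e^(−0.943946) + 1·e^(−1.90583) + 1·e^(−2.26457) = 1.16117 + 2.33454 + 0.148699 + 0.103875 = 3.74828.
P₁ = g₁ e^(−E₁/kT) / Z = 2.33454/3.74828 = 0.6228.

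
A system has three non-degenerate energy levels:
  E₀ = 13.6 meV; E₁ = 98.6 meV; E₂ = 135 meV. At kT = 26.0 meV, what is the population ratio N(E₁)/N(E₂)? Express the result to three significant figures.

n₁/n₂ = exp[−(E₁−E₂)/kT] = exp(−(-36.4 meV)/(26.0 meV)) = exp(1.4000) = 4.06.

4.06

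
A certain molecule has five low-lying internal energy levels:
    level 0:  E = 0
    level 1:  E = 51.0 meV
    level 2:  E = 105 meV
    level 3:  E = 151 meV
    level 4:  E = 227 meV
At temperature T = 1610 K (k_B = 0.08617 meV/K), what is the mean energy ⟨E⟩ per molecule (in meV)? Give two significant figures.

k_BT = 0.08617 × 1610 K = 138.7 meV.
Eᵢ/kT = 0, 0.3677, 0.7570, 1.089, 1.637.
Z = Σ e^(−Eᵢ/kT) = e^(−0) + e^(−0.3677) + e^(−0.7570) + e^(−1.089) + e^(−1.637) = 1.000 + 0.6923 + 0.4691 + 0.3366 + 0.1946 = 2.693.
⟨E⟩ = Σ Eᵢ e^(−Eᵢ/kT) / Z = (0·1.000 + 51.0·0.6923 + 105·0.4691 + 151·0.3366 + 227·0.1946) / 2.693 = 67 meV.

67 meV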